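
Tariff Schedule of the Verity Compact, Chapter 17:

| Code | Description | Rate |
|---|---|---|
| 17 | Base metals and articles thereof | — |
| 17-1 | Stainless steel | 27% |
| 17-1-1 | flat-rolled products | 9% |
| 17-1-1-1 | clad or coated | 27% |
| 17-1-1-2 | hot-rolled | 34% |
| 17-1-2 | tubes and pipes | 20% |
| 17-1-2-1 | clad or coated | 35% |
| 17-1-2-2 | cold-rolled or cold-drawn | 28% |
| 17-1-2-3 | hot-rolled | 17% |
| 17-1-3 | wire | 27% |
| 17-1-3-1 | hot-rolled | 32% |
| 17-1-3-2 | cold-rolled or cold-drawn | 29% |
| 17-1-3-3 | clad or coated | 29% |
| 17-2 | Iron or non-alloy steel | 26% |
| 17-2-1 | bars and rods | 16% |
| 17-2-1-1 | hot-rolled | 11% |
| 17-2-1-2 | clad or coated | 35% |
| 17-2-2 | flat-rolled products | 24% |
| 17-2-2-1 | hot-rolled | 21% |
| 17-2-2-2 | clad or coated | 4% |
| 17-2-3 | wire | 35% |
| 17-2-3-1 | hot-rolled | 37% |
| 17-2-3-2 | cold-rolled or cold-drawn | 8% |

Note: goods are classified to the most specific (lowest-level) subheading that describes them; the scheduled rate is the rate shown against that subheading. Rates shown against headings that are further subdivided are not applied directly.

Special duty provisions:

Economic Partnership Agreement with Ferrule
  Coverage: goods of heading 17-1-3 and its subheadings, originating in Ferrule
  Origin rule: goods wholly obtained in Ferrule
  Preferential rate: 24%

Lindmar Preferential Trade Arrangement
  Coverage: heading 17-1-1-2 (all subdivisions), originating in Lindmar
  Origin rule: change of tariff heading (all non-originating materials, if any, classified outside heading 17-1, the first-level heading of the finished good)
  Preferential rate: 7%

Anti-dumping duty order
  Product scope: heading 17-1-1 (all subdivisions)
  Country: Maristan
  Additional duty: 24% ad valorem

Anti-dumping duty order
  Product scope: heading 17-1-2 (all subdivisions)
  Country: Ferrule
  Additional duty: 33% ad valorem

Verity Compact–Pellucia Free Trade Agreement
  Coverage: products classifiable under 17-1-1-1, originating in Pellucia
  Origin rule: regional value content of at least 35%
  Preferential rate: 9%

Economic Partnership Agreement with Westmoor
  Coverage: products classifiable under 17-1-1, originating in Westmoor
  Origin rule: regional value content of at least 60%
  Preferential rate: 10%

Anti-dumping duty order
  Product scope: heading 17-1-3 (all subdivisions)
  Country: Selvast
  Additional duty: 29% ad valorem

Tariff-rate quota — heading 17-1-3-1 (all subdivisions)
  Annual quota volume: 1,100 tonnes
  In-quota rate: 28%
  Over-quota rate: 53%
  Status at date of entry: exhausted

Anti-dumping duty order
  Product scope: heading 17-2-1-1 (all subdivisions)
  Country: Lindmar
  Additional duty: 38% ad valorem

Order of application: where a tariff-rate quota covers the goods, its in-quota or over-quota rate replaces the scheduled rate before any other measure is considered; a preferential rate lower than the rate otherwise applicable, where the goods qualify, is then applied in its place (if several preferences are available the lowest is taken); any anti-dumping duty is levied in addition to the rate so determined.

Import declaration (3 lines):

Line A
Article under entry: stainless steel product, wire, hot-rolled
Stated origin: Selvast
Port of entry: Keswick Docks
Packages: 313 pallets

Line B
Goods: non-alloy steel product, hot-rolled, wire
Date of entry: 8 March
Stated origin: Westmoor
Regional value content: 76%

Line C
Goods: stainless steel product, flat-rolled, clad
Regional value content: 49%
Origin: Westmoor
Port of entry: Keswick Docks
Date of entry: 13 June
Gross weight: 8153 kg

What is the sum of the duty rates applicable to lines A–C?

146%

Line A: stainless steel → 17-1; wire → 17-1-3; hot-rolled → 17-1-3-1. Scheduled 32%. quota on 17-1-3-1 exhausted → over-quota 53%; anti-dumping (Selvast, 17-1-3): +29%; total 53% + 29% = 82%. → 82%.
Line B: non-alloy steel → 17-2; wire → 17-2-3; hot-rolled → 17-2-3-1. Scheduled 37%. Westmoor agreement on 17-1-1: 17-2-3-1 not covered. → 37%.
Line C: stainless steel → 17-1; flat-rolled → 17-1-1; clad → 17-1-1-1. Scheduled 27%. Westmoor agreement on 17-1-1: RVC < 60%. → 27%.
Sum: 82% + 37% + 27% = 146%.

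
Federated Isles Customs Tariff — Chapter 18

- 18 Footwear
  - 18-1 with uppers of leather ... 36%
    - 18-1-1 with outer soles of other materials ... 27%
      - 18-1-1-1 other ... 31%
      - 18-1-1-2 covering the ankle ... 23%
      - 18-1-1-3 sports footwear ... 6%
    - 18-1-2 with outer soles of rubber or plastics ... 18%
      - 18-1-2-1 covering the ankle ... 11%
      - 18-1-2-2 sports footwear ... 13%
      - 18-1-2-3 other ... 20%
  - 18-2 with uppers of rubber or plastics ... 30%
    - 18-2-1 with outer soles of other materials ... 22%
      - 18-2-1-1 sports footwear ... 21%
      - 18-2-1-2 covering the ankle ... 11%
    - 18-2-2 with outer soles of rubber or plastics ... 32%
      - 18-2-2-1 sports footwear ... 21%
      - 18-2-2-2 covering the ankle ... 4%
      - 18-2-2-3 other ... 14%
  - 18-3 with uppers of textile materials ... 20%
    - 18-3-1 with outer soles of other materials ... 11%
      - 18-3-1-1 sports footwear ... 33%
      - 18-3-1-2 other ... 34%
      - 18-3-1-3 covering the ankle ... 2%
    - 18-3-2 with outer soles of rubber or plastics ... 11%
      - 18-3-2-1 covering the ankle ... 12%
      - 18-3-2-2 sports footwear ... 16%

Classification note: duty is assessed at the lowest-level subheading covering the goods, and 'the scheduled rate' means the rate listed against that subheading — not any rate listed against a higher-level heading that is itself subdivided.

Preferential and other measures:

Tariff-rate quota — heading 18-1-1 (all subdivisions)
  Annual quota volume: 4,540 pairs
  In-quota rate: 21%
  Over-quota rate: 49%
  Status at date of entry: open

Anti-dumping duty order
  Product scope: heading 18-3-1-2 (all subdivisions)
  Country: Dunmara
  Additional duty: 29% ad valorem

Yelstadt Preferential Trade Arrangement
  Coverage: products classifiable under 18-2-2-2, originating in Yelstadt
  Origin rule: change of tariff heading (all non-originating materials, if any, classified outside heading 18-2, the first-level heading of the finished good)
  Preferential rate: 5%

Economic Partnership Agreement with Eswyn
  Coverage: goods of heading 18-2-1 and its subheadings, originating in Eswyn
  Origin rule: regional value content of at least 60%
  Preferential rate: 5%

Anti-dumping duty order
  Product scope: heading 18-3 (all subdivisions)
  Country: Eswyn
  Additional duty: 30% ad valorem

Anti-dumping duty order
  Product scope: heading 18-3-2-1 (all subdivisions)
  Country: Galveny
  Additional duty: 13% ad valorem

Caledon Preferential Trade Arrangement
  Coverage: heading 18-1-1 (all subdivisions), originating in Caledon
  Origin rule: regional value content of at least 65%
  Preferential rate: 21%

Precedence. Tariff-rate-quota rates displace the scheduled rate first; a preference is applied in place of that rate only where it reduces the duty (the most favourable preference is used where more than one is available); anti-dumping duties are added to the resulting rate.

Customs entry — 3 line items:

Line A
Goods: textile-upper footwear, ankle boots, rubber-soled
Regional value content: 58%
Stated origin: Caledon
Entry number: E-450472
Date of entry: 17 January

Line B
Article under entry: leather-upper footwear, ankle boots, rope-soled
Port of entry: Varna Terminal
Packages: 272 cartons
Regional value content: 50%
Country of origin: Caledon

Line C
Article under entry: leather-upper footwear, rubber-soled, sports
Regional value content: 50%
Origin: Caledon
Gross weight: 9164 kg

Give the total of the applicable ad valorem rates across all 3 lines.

46%

Line A: textile-upper → 18-3; rubber-soled → 18-3-2; ankle boots → 18-3-2-1. Scheduled 12%. Caledon agreement on 18-1-1: 18-3-2-1 not covered. → 12%.
Line B: leather-upper → 18-1; rope-soled → 18-1-1; ankle boots → 18-1-1-2. Scheduled 23%. quota on 18-1-1 open → in-quota 21%; Caledon agreement on 18-1-1: RVC < 65%. → 21%.
Line C: leather-upper → 18-1; rubber-soled → 18-1-2; sports → 18-1-2-2. Scheduled 13%. Caledon agreement on 18-1-1: 18-1-2-2 not covered. → 13%.
Sum: 12% + 21% + 13% = 46%.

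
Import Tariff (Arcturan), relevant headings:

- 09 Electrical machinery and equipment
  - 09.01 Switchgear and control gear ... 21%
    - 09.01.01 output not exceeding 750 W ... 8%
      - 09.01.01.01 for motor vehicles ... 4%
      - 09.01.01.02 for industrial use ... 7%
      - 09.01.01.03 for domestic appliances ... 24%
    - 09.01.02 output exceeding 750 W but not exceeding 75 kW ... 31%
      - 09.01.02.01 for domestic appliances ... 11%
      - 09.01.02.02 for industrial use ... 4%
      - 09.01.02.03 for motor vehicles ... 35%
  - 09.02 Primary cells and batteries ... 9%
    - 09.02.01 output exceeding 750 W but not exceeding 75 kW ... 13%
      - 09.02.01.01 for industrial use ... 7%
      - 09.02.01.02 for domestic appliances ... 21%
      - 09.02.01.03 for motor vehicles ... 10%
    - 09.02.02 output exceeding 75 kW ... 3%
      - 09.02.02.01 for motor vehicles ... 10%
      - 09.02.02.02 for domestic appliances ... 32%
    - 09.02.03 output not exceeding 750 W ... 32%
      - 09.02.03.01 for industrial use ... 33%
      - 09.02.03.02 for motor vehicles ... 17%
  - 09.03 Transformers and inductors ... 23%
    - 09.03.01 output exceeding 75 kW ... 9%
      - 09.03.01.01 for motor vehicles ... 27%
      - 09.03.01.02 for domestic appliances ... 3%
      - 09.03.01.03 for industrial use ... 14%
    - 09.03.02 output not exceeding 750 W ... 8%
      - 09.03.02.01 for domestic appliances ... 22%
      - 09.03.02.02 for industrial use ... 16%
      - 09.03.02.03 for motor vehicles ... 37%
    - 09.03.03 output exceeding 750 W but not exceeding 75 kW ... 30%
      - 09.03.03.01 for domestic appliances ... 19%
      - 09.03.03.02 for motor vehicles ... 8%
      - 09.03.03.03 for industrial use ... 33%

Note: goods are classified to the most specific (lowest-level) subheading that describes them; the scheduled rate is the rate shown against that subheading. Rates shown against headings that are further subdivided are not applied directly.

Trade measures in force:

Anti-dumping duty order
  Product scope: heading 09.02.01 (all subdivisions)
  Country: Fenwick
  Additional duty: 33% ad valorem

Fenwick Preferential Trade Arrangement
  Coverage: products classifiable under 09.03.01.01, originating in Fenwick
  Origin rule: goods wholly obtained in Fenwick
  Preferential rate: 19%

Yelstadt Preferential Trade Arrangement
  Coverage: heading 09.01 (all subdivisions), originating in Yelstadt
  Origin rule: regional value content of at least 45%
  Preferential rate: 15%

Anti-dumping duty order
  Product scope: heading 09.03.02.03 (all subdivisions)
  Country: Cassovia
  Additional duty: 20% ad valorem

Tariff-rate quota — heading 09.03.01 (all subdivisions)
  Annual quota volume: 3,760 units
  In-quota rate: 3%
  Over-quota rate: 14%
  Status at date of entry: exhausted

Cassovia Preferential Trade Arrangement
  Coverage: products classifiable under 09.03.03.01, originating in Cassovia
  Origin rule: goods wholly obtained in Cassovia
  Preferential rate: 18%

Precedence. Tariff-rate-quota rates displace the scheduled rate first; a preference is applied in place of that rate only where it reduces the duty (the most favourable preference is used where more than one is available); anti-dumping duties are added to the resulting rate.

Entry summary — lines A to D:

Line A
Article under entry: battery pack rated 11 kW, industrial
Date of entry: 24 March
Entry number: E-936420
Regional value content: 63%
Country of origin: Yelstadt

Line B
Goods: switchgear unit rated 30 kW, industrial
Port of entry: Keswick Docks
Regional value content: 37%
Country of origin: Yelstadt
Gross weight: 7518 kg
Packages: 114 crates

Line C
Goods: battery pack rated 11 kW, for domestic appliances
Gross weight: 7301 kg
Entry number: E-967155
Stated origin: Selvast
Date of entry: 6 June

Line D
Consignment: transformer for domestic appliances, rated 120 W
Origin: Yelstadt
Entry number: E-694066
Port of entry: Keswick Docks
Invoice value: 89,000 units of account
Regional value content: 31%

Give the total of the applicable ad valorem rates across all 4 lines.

Line A: battery pack → 09.02; rated 11 kW → 09.02.01; industrial → 09.02.01.01. Scheduled 7%. Yelstadt agreement on 09.01: 09.02.01.01 not covered. → 7%.
Line B: switchgear unit → 09.01; rated 30 kW → 09.01.02; industrial → 09.01.02.02. Scheduled 4%. Yelstadt agreement on 09.01: RVC < 45%. → 4%.
Line C: battery pack → 09.02; rated 11 kW → 09.02.01; for domestic appliances → 09.02.01.02. Scheduled 21%. No special measure applies. → 21%.
Line D: transformer → 09.03; rated 120 W → 09.03.02; for domestic appliances → 09.03.02.01. Scheduled 22%. Yelstadt agreement on 09.01: 09.03.02.01 not covered. → 22%.
Sum: 7% + 4% + 21% + 22% = 54%.

54%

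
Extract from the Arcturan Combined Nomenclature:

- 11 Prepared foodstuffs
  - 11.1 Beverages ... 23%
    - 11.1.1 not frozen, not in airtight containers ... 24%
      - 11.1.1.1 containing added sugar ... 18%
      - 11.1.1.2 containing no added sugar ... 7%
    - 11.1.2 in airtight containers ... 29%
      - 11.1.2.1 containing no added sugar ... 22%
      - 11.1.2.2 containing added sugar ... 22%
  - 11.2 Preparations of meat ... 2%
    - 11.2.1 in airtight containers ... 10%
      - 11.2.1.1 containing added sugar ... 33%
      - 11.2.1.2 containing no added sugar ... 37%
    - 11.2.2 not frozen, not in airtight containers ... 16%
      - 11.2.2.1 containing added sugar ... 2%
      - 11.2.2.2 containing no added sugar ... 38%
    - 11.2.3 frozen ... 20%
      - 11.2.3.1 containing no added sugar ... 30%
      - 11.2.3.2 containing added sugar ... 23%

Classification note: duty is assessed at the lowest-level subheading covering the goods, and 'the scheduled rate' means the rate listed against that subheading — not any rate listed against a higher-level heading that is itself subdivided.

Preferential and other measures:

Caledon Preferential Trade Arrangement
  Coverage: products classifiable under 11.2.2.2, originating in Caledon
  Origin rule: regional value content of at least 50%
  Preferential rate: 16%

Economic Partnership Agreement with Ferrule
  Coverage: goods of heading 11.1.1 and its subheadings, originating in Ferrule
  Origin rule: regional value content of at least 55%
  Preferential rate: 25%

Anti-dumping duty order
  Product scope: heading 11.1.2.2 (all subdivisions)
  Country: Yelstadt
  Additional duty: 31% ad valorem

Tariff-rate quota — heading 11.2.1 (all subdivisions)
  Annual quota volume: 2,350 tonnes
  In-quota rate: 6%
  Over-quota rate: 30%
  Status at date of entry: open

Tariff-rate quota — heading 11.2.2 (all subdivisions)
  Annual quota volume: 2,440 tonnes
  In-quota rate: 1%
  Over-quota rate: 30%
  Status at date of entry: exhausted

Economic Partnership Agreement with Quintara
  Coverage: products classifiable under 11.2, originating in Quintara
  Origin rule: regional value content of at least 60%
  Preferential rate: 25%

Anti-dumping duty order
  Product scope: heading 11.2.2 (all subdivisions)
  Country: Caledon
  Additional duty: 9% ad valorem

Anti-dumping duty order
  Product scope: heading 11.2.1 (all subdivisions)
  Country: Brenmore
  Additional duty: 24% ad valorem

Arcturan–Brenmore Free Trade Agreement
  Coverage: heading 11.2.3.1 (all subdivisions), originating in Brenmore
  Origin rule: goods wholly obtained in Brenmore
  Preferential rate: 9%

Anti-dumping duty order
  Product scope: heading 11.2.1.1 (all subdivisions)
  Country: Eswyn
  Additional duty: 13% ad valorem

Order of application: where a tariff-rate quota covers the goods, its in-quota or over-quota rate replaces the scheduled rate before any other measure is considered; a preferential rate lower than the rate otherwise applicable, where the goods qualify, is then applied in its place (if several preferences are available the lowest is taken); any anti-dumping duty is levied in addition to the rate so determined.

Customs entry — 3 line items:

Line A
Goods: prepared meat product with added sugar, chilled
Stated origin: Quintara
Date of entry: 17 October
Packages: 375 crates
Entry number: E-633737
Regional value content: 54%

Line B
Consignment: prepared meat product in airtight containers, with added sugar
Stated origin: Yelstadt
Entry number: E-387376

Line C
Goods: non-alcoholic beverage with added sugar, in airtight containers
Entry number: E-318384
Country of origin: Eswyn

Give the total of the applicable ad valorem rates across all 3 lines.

Line A: prepared meat product → 11.2; chilled → 11.2.2; with added sugar → 11.2.2.1. Scheduled 2%. quota on 11.2.2 exhausted → over-quota 30%; Quintara agreement on 11.2: RVC < 60%. → 30%.
Line B: prepared meat product → 11.2; in airtight containers → 11.2.1; with added sugar → 11.2.1.1. Scheduled 33%. quota on 11.2.1 open → in-quota 6%. → 6%.
Line C: non-alcoholic beverage → 11.1; in airtight containers → 11.1.2; with added sugar → 11.1.2.2. Scheduled 22%. No special measure applies. → 22%.
Sum: 30% + 6% + 22% = 58%.

58%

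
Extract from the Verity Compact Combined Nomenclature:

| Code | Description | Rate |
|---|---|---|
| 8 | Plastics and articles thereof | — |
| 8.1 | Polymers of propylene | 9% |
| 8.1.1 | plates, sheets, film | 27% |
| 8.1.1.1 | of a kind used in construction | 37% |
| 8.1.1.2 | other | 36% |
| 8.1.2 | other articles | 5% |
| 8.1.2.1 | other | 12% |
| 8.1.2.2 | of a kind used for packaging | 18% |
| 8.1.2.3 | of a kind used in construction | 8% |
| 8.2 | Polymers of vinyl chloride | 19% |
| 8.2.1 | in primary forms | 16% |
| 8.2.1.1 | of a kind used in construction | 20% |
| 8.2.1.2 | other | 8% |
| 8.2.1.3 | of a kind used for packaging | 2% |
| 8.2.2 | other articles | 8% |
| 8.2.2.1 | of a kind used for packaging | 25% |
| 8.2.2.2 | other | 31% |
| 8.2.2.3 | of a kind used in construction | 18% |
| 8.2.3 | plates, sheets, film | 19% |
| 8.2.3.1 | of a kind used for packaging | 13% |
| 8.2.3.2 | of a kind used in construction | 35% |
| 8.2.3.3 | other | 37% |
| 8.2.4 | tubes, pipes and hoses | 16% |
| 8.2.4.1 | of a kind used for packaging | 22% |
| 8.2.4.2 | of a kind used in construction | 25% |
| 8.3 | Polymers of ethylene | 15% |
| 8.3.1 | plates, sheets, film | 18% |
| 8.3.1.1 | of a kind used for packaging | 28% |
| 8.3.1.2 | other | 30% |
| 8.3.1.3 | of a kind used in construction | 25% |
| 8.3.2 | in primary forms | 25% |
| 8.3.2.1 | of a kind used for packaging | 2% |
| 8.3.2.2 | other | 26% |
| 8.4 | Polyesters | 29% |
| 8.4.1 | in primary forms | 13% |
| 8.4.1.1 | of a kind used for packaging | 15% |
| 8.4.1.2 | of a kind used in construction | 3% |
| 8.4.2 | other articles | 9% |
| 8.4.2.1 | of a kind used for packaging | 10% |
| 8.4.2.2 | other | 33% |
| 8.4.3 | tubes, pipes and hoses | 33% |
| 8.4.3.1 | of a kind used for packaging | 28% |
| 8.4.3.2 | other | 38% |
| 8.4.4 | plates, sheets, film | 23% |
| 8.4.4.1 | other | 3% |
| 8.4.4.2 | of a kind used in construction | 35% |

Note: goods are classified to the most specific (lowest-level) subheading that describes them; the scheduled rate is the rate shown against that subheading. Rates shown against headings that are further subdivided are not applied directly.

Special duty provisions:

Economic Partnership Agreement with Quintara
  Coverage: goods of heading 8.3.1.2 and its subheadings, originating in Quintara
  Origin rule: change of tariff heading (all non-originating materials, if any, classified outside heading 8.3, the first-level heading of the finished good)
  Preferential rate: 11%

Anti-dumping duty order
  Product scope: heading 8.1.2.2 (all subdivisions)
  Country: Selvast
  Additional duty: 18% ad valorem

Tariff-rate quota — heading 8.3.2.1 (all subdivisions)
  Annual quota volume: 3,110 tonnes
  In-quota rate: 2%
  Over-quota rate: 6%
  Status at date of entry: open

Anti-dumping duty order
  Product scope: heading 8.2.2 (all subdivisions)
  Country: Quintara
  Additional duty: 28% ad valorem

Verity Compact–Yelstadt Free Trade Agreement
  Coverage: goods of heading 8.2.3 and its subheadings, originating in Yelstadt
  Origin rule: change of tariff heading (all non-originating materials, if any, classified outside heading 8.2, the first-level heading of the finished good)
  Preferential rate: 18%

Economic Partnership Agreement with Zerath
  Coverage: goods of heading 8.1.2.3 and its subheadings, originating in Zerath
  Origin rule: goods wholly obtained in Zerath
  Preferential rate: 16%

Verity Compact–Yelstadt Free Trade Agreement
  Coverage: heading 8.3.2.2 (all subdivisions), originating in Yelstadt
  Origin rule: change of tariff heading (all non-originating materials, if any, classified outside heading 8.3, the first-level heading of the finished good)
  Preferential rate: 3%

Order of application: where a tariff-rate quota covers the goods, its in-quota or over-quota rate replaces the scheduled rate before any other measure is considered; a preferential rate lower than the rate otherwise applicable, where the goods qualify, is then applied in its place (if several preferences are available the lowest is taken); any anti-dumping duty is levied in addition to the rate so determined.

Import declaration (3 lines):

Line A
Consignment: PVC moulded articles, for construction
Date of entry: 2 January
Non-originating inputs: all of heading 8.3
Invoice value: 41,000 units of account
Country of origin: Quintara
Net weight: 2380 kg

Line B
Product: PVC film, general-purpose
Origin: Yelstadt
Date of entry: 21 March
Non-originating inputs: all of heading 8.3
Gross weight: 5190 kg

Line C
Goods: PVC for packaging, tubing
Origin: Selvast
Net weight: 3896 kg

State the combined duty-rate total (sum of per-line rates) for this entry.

Line A: PVC → 8.2; moulded articles → 8.2.2; for construction → 8.2.2.3. Scheduled 18%. Quintara agreement on 8.3.1.2: 8.2.2.3 not covered; anti-dumping (Quintara, 8.2.2): +28%; total 18% + 28% = 46%. → 46%.
Line B: PVC → 8.2; film → 8.2.3; general-purpose → 8.2.3.3. Scheduled 37%. Yelstadt agreement on 8.2.3: CTH met → 18% available; Yelstadt agreement on 8.3.2.2: 8.2.3.3 not covered; preferential 18%. → 18%.
Line C: PVC → 8.2; tubing → 8.2.4; for packaging → 8.2.4.1. Scheduled 22%. No special measure applies. → 22%.
Sum: 46% + 18% + 22% = 86%.

86%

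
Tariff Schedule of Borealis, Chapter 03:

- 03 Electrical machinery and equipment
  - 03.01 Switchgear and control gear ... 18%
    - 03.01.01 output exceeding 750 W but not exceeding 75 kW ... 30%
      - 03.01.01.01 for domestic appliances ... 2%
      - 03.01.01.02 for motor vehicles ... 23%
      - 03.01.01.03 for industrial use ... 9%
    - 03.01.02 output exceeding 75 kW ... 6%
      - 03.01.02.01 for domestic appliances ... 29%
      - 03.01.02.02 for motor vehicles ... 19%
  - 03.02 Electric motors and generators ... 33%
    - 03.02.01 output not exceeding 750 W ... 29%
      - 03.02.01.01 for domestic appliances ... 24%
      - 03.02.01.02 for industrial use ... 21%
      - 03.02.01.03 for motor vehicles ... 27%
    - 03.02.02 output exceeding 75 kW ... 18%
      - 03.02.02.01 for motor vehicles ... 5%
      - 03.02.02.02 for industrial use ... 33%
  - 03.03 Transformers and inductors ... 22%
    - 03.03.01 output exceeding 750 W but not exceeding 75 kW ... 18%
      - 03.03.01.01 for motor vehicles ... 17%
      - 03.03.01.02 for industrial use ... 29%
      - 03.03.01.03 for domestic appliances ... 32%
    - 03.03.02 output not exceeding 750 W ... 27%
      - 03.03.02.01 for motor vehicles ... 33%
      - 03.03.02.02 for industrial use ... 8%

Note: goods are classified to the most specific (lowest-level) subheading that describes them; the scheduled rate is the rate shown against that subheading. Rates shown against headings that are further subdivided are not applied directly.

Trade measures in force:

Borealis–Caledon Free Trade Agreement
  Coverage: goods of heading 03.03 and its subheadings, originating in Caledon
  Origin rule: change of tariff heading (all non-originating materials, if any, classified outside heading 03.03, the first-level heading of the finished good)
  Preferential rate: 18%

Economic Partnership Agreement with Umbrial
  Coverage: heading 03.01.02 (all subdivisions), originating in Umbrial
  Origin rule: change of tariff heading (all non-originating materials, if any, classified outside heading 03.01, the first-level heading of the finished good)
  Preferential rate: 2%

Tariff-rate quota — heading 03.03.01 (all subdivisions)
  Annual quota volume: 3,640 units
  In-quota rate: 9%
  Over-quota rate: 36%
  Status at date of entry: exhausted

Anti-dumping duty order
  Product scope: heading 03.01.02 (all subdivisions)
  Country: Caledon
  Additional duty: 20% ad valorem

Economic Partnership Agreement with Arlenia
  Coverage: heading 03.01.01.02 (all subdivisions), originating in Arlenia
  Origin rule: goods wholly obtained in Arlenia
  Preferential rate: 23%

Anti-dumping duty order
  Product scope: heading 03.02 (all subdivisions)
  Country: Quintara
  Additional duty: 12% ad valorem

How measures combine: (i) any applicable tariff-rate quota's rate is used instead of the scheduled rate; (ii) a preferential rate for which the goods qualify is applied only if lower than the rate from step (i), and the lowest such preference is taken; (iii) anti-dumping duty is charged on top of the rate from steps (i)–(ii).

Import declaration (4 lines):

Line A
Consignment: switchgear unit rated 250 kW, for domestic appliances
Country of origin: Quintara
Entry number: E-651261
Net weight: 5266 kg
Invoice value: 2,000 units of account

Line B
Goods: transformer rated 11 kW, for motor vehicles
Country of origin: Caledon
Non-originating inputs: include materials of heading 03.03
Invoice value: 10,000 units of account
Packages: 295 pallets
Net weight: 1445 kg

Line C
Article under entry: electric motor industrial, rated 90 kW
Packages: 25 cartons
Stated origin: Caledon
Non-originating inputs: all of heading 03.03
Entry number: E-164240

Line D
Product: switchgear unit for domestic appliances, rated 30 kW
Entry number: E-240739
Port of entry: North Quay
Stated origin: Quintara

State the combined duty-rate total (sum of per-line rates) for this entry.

Line A: switchgear unit → 03.01; rated 250 kW → 03.01.02; for domestic appliances → 03.01.02.01. Scheduled 29%. No special measure applies. → 29%.
Line B: transformer → 03.03; rated 11 kW → 03.03.01; for motor vehicles → 03.03.01.01. Scheduled 17%. quota on 03.03.01 exhausted → over-quota 36%; Caledon agreement on 03.03: CTH not met. → 36%.
Line C: electric motor → 03.02; rated 90 kW → 03.02.02; industrial → 03.02.02.02. Scheduled 33%. Caledon agreement on 03.03: 03.02.02.02 not covered. → 33%.
Line D: switchgear unit → 03.01; rated 30 kW → 03.01.01; for domestic appliances → 03.01.01.01. Scheduled 2%. No special measure applies. → 2%.
Sum: 29% + 36% + 33% + 2% = 100%.

100%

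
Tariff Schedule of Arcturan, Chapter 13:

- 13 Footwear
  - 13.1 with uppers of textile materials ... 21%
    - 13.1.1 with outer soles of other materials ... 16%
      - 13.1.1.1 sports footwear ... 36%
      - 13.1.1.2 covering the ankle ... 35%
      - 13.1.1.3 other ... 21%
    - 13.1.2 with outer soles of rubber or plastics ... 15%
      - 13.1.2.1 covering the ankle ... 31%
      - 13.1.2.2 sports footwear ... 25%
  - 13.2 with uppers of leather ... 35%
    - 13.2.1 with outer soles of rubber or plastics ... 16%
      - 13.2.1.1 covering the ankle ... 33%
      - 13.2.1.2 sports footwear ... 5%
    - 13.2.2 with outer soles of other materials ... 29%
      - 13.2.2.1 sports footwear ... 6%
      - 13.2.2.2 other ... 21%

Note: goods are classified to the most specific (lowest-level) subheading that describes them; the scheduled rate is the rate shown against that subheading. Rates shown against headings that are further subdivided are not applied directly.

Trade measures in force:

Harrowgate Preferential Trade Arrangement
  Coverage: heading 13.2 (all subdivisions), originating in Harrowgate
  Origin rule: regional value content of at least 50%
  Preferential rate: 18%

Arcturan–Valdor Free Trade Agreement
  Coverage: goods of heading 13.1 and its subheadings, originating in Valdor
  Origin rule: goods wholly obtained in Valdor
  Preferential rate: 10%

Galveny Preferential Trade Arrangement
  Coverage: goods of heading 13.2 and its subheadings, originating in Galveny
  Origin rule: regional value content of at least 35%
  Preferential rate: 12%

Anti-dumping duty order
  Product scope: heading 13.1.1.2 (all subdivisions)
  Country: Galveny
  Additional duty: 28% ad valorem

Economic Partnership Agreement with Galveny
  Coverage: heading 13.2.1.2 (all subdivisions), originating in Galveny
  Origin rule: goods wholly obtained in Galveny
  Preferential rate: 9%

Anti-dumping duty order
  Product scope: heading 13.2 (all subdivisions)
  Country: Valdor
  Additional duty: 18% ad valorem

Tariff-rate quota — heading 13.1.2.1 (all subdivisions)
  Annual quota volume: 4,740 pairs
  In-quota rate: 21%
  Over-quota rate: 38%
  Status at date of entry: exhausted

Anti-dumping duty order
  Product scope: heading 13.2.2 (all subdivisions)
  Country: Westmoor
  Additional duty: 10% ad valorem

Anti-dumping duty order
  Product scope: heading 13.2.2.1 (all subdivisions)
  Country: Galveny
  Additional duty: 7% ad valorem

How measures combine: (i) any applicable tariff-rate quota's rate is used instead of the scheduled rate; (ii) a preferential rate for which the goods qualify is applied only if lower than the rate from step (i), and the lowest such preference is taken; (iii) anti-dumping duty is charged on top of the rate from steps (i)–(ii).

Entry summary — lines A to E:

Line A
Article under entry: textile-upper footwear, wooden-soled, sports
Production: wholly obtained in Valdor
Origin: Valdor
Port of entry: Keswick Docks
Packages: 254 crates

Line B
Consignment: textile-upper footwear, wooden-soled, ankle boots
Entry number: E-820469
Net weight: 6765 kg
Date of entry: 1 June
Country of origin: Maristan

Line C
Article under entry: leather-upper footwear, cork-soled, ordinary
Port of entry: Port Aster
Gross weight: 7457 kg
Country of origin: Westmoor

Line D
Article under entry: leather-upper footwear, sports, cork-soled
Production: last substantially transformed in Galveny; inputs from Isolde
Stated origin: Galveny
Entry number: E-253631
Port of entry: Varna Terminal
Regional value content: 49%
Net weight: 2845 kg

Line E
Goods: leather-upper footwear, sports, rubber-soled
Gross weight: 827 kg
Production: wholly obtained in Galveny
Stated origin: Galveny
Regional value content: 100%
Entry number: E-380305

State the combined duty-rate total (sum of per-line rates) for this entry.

Line A: textile-upper → 13.1; wooden-soled → 13.1.1; sports → 13.1.1.1. Scheduled 36%. Valdor agreement on 13.1: wholly obtained → 10% available; preferential 10%. → 10%.
Line B: textile-upper → 13.1; wooden-soled → 13.1.1; ankle boots → 13.1.1.2. Scheduled 35%. No special measure applies. → 35%.
Line C: leather-upper → 13.2; cork-soled → 13.2.2; ordinary → 13.2.2.2. Scheduled 21%. anti-dumping (Westmoor, 13.2.2): +10%; total 21% + 10% = 31%. → 31%.
Line D: leather-upper → 13.2; cork-soled → 13.2.2; sports → 13.2.2.1. Scheduled 6%. Galveny agreement on 13.2: RVC ≥ 35% → 12% available; Galveny agreement on 13.2.1.2: 13.2.2.1 not covered; preference 12% not lower than 6% → no reduction; anti-dumping (Galveny, 13.2.2.1): +7%; total 6% + 7% = 13%. → 13%.
Line E: leather-upper → 13.2; rubber-soled → 13.2.1; sports → 13.2.1.2. Scheduled 5%. Galveny agreement on 13.2: RVC ≥ 35% → 12% available; Galveny agreement on 13.2.1.2: wholly obtained → 9% available; preference 9% not lower than 5% → no reduction. → 5%.
Sum: 10% + 35% + 31% + 13% + 5% = 94%.

94%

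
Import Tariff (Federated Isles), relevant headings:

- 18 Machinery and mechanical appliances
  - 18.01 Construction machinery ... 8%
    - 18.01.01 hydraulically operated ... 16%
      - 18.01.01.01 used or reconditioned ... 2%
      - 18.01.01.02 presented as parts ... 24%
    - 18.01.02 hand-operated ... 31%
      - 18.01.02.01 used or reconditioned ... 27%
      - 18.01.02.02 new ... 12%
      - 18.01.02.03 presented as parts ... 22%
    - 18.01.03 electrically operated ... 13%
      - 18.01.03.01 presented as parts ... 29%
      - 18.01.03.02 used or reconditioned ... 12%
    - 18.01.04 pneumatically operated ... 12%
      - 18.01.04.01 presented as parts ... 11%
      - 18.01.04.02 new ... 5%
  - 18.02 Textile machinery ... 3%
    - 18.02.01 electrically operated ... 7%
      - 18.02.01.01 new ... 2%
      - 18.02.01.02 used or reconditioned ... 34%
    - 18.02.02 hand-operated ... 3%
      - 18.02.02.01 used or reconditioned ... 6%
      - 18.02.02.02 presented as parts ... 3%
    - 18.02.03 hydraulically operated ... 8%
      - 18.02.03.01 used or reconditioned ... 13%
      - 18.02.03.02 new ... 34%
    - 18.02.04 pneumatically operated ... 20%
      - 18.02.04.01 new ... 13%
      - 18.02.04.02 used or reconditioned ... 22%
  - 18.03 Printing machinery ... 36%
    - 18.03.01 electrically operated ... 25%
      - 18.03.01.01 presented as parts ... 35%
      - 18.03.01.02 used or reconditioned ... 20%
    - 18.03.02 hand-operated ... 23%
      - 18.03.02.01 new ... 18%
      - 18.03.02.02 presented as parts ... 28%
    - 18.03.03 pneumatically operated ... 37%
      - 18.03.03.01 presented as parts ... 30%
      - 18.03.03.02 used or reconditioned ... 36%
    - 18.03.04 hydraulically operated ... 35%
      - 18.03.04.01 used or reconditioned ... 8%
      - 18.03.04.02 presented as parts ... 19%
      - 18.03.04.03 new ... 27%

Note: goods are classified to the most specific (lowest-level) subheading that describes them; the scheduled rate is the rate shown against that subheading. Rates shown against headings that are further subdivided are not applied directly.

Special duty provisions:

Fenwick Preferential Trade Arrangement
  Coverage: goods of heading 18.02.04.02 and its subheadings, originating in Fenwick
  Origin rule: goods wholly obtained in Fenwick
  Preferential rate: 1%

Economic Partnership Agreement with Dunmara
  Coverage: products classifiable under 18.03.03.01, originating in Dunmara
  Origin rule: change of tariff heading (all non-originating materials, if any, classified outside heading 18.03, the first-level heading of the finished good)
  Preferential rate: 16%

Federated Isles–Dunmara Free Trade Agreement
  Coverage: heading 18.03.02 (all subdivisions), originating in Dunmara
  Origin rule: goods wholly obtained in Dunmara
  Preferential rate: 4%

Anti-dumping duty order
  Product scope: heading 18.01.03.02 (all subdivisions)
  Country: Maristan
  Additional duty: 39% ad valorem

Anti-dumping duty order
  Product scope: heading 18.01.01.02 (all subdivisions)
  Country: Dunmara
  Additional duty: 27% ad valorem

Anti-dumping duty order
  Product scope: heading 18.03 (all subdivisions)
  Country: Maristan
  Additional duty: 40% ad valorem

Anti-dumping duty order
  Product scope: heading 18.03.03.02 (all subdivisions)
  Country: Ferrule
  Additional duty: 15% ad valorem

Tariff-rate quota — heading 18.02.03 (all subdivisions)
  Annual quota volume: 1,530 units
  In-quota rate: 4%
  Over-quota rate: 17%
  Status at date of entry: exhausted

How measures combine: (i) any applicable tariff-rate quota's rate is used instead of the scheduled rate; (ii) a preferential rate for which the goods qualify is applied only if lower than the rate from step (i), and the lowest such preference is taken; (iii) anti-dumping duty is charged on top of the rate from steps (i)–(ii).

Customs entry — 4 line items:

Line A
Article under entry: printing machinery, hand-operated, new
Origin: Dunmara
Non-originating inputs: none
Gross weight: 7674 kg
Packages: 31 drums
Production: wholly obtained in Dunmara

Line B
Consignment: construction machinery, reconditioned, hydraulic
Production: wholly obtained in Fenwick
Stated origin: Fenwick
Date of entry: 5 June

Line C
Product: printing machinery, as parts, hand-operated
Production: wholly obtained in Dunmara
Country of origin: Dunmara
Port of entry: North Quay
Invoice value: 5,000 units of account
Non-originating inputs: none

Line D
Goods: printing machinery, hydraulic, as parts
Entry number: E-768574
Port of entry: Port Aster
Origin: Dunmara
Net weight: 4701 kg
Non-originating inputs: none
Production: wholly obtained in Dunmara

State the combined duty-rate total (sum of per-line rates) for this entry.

29%

Line A: printing → 18.03; hand-operated → 18.03.02; new → 18.03.02.01. Scheduled 18%. Dunmara agreement on 18.03.03.01: 18.03.02.01 not covered; Dunmara agreement on 18.03.02: wholly obtained → 4% available; preferential 4%. → 4%.
Line B: construction → 18.01; hydraulic → 18.01.01; reconditioned → 18.01.01.01. Scheduled 2%. Fenwick agreement on 18.02.04.02: 18.01.01.01 not covered. → 2%.
Line C: printing → 18.03; hand-operated → 18.03.02; as parts → 18.03.02.02. Scheduled 28%. Dunmara agreement on 18.03.03.01: 18.03.02.02 not covered; Dunmara agreement on 18.03.02: wholly obtained → 4% available; preferential 4%. → 4%.
Line D: printing → 18.03; hydraulic → 18.03.04; as parts → 18.03.04.02. Scheduled 19%. Dunmara agreement on 18.03.03.01: 18.03.04.02 not covered; Dunmara agreement on 18.03.02: 18.03.04.02 not covered. → 19%.
Sum: 4% + 2% + 4% + 19% = 29%.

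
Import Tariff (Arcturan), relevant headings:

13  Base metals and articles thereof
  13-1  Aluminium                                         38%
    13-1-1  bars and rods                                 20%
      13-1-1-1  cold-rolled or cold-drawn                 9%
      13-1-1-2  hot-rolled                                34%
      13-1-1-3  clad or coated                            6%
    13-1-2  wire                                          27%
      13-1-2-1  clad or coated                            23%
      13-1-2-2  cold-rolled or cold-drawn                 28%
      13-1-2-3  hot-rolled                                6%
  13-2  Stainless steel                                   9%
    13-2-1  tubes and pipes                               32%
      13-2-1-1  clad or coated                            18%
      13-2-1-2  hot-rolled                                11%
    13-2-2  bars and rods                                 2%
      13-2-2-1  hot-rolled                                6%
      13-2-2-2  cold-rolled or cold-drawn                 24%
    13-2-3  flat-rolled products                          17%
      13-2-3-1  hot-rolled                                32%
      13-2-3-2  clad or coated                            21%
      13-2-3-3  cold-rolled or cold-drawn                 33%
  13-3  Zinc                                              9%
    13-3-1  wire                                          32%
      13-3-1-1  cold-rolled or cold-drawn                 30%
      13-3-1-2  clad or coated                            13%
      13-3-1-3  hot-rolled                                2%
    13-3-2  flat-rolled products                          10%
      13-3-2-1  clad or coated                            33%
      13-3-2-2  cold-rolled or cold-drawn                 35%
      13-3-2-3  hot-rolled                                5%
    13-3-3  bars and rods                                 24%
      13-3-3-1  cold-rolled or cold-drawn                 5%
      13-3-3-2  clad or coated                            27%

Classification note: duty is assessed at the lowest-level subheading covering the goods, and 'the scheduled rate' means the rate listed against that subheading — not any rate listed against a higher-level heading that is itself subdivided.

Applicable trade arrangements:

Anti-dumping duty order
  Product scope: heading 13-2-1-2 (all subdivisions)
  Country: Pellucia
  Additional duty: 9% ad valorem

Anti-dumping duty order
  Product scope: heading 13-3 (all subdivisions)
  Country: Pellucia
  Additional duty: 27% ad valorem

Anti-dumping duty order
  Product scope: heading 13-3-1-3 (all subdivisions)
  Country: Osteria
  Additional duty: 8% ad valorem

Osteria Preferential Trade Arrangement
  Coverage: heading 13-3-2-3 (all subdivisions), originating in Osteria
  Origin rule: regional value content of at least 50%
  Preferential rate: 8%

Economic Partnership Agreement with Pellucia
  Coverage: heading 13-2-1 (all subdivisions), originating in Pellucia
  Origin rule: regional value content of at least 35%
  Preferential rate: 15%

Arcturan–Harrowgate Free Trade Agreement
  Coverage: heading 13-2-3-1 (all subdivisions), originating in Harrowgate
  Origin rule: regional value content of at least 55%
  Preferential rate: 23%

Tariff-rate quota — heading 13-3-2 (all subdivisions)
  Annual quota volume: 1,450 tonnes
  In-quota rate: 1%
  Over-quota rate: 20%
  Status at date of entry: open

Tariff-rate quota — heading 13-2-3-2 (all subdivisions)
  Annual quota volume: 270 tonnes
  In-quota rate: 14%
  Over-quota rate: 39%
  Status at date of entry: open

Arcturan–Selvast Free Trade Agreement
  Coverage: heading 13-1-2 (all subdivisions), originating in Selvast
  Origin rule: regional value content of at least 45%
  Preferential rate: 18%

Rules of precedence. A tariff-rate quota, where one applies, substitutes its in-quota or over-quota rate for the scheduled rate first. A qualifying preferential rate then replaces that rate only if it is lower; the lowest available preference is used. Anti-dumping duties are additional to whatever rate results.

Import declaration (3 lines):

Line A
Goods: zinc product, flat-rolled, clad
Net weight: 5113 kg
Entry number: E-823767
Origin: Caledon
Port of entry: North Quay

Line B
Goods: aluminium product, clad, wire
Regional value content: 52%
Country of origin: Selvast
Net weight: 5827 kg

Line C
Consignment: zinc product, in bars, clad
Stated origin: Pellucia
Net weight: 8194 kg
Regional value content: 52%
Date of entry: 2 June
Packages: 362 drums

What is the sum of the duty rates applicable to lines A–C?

73%

Line A: zinc → 13-3; flat-rolled → 13-3-2; clad → 13-3-2-1. Scheduled 33%. quota on 13-3-2 open → in-quota 1%. → 1%.
Line B: aluminium → 13-1; wire → 13-1-2; clad → 13-1-2-1. Scheduled 23%. Selvast agreement on 13-1-2: RVC ≥ 45% → 18% available; preferential 18%. → 18%.
Line C: zinc → 13-3; in bars → 13-3-3; clad → 13-3-3-2. Scheduled 27%. Pellucia agreement on 13-2-1: 13-3-3-2 not covered; anti-dumping (Pellucia, 13-3): +27%; total 27% + 27% = 54%. → 54%.
Sum: 1% + 18% + 54% = 73%.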